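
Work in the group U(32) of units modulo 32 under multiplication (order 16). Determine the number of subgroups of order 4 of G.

|G| = 16 and 4 | 16, so subgroups of order 4 are possible by Lagrange.
The subgroups of order 4 are: {1, 15, 17, 31}; {1, 7, 17, 23}; {1, 9, 17, 25}.
So G has 3 subgroups of order 4.

3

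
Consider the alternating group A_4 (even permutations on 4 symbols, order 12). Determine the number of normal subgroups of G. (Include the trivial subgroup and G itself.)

3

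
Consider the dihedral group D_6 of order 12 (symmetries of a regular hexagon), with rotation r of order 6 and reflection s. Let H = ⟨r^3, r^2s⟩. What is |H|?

|⟨r^3⟩| = 2 and |⟨r^2s⟩| = 2, so |H| is a multiple of lcm(2, 2) = 2 and divides |G| = 12.
Closing under the operation: H = {e, r^3, r^2s, r^5s}, so |H| = 4.

4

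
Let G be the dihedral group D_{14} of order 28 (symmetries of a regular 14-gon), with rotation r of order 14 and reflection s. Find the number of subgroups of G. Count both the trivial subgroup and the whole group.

28

|G| = 28, so by Lagrange every subgroup order divides 28. Divisors: 1, 2, 4, 7, 14, 28.
Subgroups by order — order 1: 1; order 2: 15; order 4: 7; order 7: 1; order 14: 3; order 28: 1.
Total: 1 + 15 + 7 + 1 + 3 + 1 = 28.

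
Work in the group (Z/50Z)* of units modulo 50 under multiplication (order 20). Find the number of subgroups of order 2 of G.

1

|G| = 20 and 2 | 20, so subgroups of order 2 are possible by Lagrange.
The subgroups of order 2 are: {1, 49}.
So G has 1 subgroup of order 2.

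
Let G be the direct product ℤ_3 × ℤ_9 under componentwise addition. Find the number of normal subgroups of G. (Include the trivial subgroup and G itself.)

10

G is abelian, so every subgroup is normal.
G has 10 subgroups in total, hence 10 normal subgroups.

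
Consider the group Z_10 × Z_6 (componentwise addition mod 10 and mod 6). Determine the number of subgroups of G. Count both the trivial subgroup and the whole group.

20

|G| = 60, so by Lagrange every subgroup order divides 60. Divisors: 1, 2, 3, 4, 5, 6, 10, 12, 15, 20, 30, 60.
Subgroups by order — order 1: 1; order 2: 3; order 3: 1; order 4: 1; order 5: 1; order 6: 3; order 10: 3; order 12: 1; order 15: 1; order 20: 1; order 30: 3; order 60: 1.
Total: 1 + 3 + 1 + 1 + 1 + 3 + 3 + 1 + 1 + 1 + 3 + 1 = 20.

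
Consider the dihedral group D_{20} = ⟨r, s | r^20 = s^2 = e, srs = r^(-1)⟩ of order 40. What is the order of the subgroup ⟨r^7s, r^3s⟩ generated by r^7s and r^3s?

10

|⟨r^7s⟩| = 2 and |⟨r^3s⟩| = 2, so |H| is a multiple of lcm(2, 2) = 2 and divides |G| = 40.
Closing under the operation: H = {e, r^4, r^8, r^12, r^16, r^3s, r^7s, r^11s, r^15s, r^19s}, so |H| = 10.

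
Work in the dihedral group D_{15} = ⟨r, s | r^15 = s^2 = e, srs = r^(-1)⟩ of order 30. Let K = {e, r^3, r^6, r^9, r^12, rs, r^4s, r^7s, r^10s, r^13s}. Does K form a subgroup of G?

Yes

|K| = 10 divides |G| = 30, consistent with Lagrange.
K contains the identity, every element's inverse is in K, and K is closed under ·: it is a subgroup.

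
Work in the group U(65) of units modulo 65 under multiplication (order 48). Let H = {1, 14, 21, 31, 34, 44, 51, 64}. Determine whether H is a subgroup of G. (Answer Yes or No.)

|H| = 8 divides |G| = 48, consistent with Lagrange.
H contains the identity, every element's inverse is in H, and H is closed under ·: it is a subgroup.

Yes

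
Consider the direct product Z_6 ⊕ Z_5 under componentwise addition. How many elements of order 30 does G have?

8

An element (a,b) has order lcm(ord(a), ord(b)); count pairs with lcm equal to 30.
Enumerating gives 8 such elements.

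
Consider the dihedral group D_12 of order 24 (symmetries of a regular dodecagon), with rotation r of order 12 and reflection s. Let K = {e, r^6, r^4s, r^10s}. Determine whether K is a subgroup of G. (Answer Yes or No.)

Yes

|K| = 4 divides |G| = 24, consistent with Lagrange.
K contains the identity, every element's inverse is in K, and K is closed under ·: it is a subgroup.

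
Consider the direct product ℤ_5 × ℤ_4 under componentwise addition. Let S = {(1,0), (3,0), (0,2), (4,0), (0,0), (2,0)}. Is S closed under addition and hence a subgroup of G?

No

|S| = 6 does not divide |G| = 20, so by Lagrange S is not a subgroup.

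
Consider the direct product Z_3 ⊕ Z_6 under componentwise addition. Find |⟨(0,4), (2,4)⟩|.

|⟨(0,4)⟩| = 3 and |⟨(2,4)⟩| = 3, so |H| is a multiple of lcm(3, 3) = 3 and divides |G| = 18.
Closing under the operation: H = {(0,0), (0,2), (0,4), (1,0), (1,2), (1,4), (2,0), (2,2), (2,4)}, so |H| = 9.

9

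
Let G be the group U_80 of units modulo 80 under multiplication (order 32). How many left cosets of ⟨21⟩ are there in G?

8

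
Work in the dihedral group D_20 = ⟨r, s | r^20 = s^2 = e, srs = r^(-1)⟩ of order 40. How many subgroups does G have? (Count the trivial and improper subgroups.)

48

|G| = 40, so by Lagrange every subgroup order divides 40. Divisors: 1, 2, 4, 5, 8, 10, 20, 40.
Subgroups by order — order 1: 1; order 2: 21; order 4: 11; order 5: 1; order 8: 5; order 10: 5; order 20: 3; order 40: 1.
Total: 1 + 21 + 11 + 1 + 5 + 5 + 3 + 1 = 48.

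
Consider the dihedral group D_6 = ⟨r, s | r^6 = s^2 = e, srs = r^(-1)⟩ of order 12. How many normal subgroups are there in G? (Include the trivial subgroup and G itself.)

7

G has 16 subgroups. Checking conjugation-invariance by order — order 1: 1/1 normal; order 2: 1/7 normal; order 3: 1/1 normal; order 4: 0/3 normal; order 6: 3/3 normal; order 12: 1/1 normal.
Total normal subgroups: 7.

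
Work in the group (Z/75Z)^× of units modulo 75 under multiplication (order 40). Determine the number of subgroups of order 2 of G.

|G| = 40 and 2 | 40, so subgroups of order 2 are possible by Lagrange.
The subgroups of order 2 are: {1, 26}; {1, 49}; {1, 74}.
So G has 3 subgroups of order 2.

3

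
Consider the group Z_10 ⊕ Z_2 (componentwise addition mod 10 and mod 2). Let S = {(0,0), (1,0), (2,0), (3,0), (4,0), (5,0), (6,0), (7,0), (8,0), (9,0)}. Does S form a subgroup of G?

Yes

|S| = 10 divides |G| = 20, consistent with Lagrange.
S contains the identity, every element's inverse is in S, and S is closed under +: it is a subgroup.
In fact S = ⟨(9,0)⟩.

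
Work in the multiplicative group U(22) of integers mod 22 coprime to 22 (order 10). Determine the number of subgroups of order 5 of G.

|G| = 10 and 5 | 10, so subgroups of order 5 are possible by Lagrange.
The subgroups of order 5 are: {1, 3, 5, 9, 15}.
So G has 1 subgroup of order 5.

1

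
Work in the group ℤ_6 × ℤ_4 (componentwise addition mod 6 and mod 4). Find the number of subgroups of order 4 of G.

|G| = 24 and 4 | 24, so subgroups of order 4 are possible by Lagrange.
The subgroups of order 4 are: {(0,0), (0,1), (0,2), (0,3)}; {(0,0), (0,2), (3,0), (3,2)}; {(0,0), (0,2), (3,1), (3,3)}.
So G has 3 subgroups of order 4.

3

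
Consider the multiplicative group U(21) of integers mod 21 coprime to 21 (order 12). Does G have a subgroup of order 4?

Yes

4 | 12. A subgroup of order 4 is {1, 8, 13, 20}.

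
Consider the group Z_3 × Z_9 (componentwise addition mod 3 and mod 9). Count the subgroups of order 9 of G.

|G| = 27 and 9 | 27, so subgroups of order 9 are possible by Lagrange.
The subgroups of order 9 are: {(0,0), (0,1), (0,2), (0,3), (0,4), (0,5), (0,6), (0,7), (0,8)}; {(0,0), (0,3), (0,6), (1,0), (1,3), (1,6), (2,0), (2,3), (2,6)}; {(0,0), (0,3), (0,6), (1,1), (1,4), (1,7), (2,2), (2,5), (2,8)}; {(0,0), (0,3), (0,6), (1,2), (1,5), (1,8), (2,1), (2,4), (2,7)}.
So G has 4 subgroups of order 9.

4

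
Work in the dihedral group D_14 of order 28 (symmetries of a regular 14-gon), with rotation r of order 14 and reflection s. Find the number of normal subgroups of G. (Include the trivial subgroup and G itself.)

7

G has 28 subgroups. Checking conjugation-invariance by order — order 1: 1/1 normal; order 2: 1/15 normal; order 4: 0/7 normal; order 7: 1/1 normal; order 14: 3/3 normal; order 28: 1/1 normal.
Total normal subgroups: 7.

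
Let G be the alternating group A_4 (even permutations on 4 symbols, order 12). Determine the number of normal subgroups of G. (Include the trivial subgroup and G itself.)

3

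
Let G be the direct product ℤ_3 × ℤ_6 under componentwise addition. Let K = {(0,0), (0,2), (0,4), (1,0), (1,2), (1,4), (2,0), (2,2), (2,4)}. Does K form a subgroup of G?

Yes

|K| = 9 divides |G| = 18, consistent with Lagrange.
K contains the identity, every element's inverse is in K, and K is closed under +: it is a subgroup.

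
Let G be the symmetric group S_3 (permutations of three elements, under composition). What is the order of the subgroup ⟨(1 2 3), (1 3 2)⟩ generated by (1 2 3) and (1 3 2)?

3

|⟨(1 2 3)⟩| = 3 and |⟨(1 3 2)⟩| = 3, so |H| is a multiple of lcm(3, 3) = 3 and divides |G| = 6.
Closing under the operation: H = {e, (1 2 3), (1 3 2)}, so |H| = 3.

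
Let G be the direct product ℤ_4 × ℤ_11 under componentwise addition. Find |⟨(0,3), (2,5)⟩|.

|⟨(0,3)⟩| = 11 and |⟨(2,5)⟩| = 22, so |H| is a multiple of lcm(11, 22) = 22 and divides |G| = 44.
Closing under the operation: H = {(0,0), (0,1), (0,2), (0,3), (0,4), (0,5), (0,6), (0,7), (0,8), (0,9), (0,10), (2,0), (2,1), (2,2), (2,3), (2,4), (2,5), (2,6), (2,7), (2,8), (2,9), (2,10)}, so |H| = 22.

22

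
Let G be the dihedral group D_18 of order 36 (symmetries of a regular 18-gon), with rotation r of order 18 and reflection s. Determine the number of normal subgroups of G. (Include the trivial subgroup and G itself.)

G has 45 subgroups. Checking conjugation-invariance by order — order 1: 1/1 normal; order 2: 1/19 normal; order 3: 1/1 normal; order 4: 0/9 normal; order 6: 1/7 normal; order 9: 1/1 normal; order 12: 0/3 normal; order 18: 3/3 normal; order 36: 1/1 normal.
Total normal subgroups: 9.

9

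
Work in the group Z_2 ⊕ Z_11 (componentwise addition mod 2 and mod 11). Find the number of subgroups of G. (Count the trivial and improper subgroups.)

4

|G| = 22, so by Lagrange every subgroup order divides 22. Divisors: 1, 2, 11, 22.
Subgroups by order — order 1: 1; order 2: 1; order 11: 1; order 22: 1.
Total: 1 + 1 + 1 + 1 = 4.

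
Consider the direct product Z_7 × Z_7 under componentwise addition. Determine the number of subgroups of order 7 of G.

|G| = 49 and 7 | 49, so subgroups of order 7 are possible by Lagrange.
The subgroups of order 7 are: {(0,0), (0,1), (0,2), (0,3), (0,4), (0,5), (0,6)}; {(0,0), (1,0), (2,0), (3,0), (4,0), (5,0), (6,0)}; {(0,0), (1,1), (2,2), (3,3), (4,4), (5,5), (6,6)}; {(0,0), (1,2), (2,4), (3,6), (4,1), (5,3), (6,5)}; … (8 in all).
So G has 8 subgroups of order 7.

8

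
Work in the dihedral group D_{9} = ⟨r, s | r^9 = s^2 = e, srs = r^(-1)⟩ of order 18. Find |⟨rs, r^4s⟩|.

6

|⟨rs⟩| = 2 and |⟨r^4s⟩| = 2, so |H| is a multiple of lcm(2, 2) = 2 and divides |G| = 18.
Closing under the operation: H = {e, r^3, r^6, rs, r^4s, r^7s}, so |H| = 6.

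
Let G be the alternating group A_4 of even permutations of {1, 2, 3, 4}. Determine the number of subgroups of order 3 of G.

4

|G| = 12 and 3 | 12, so subgroups of order 3 are possible by Lagrange.
The subgroups of order 3 are: {e, (1 2 3), (1 3 2)}; {e, (1 2 4), (1 4 2)}; {e, (1 3 4), (1 4 3)}; {e, (2 3 4), (2 4 3)}.
So G has 4 subgroups of order 3.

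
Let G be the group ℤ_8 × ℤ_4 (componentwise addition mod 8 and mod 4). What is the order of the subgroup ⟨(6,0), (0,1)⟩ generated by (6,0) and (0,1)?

|⟨(6,0)⟩| = 4 and |⟨(0,1)⟩| = 4, so |H| is a multiple of lcm(4, 4) = 4 and divides |G| = 32.
Closing under the operation: H = {(0,0), (0,1), (0,2), (0,3), (2,0), (2,1), (2,2), (2,3), (4,0), (4,1), (4,2), (4,3), (6,0), (6,1), (6,2), (6,3)}, so |H| = 16.

16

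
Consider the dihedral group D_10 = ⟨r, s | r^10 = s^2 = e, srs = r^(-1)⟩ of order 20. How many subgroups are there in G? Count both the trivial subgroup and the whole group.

22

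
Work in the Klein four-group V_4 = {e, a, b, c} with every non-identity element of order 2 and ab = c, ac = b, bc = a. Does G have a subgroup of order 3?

No

3 does not divide |G| = 4, so by Lagrange no subgroup of order 3 exists.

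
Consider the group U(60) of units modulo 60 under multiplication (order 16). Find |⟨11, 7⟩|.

8

|⟨11⟩| = 2 and |⟨7⟩| = 4, so |H| is a multiple of lcm(2, 4) = 4 and divides |G| = 16.
Closing under the operation: H = {1, 7, 11, 17, 43, 49, 53, 59}, so |H| = 8.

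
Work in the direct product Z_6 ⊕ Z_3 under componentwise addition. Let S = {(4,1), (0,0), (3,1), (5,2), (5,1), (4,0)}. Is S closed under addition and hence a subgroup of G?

No

(4,0) ∈ S but its inverse (2,0) ∉ S, so S is not a subgroup.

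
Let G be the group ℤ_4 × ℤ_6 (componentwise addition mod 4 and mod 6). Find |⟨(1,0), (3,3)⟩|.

8

|⟨(1,0)⟩| = 4 and |⟨(3,3)⟩| = 4, so |H| is a multiple of lcm(4, 4) = 4 and divides |G| = 24.
Closing under the operation: H = {(0,0), (0,3), (1,0), (1,3), (2,0), (2,3), (3,0), (3,3)}, so |H| = 8.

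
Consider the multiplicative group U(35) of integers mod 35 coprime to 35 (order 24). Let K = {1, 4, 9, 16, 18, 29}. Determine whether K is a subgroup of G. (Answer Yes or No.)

No

16 ∈ K but its inverse 11 ∉ K, so K is not a subgroup.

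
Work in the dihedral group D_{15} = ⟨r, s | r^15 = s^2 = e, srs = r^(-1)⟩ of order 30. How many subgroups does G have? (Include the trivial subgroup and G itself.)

28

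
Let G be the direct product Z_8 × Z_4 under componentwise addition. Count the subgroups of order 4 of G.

7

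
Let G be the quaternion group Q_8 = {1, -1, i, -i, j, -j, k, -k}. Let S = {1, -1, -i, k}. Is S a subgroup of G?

-i ∈ S but its inverse i ∉ S, so S is not a subgroup.

No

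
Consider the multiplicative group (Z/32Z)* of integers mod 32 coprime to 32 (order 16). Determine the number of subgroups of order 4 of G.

|G| = 16 and 4 | 16, so subgroups of order 4 are possible by Lagrange.
The subgroups of order 4 are: {1, 15, 17, 31}; {1, 7, 17, 23}; {1, 9, 17, 25}.
So G has 3 subgroups of order 4.

3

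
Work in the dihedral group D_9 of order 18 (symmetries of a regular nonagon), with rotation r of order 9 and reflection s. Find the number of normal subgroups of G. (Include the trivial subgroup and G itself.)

4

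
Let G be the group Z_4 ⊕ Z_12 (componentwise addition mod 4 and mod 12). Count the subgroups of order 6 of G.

|G| = 48 and 6 | 48, so subgroups of order 6 are possible by Lagrange.
The subgroups of order 6 are: {(0,0), (0,2), (0,4), (0,6), (0,8), (0,10)}; {(0,0), (0,4), (0,8), (2,0), (2,4), (2,8)}; {(0,0), (0,4), (0,8), (2,2), (2,6), (2,10)}.
So G has 3 subgroups of order 6.

3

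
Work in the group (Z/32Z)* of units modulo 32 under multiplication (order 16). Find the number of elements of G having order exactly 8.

8

The elements of order 8 are: 3, 5, 11, 13, 19, 21, 27, 29.
That's 8.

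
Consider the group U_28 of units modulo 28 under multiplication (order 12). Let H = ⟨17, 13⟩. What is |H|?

6

|⟨17⟩| = 6 and |⟨13⟩| = 2, so |H| is a multiple of lcm(6, 2) = 6 and divides |G| = 12.
Closing under the operation: H = {1, 5, 9, 13, 17, 25}, so |H| = 6.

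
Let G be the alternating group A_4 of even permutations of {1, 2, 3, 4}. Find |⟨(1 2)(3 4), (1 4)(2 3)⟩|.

4

|⟨(1 2)(3 4)⟩| = 2 and |⟨(1 4)(2 3)⟩| = 2, so |H| is a multiple of lcm(2, 2) = 2 and divides |G| = 12.
Closing under the operation: H = {e, (1 2)(3 4), (1 3)(2 4), (1 4)(2 3)}, so |H| = 4.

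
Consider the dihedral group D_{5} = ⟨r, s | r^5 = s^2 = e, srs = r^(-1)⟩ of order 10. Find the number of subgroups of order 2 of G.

|G| = 10 and 2 | 10, so subgroups of order 2 are possible by Lagrange.
The subgroups of order 2 are: {e, r^2s}; {e, r^3s}; {e, r^4s}; {e, rs}; … (5 in all).
So G has 5 subgroups of order 2.

5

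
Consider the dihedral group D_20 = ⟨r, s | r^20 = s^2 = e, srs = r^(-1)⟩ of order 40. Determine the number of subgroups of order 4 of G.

|G| = 40 and 4 | 40, so subgroups of order 4 are possible by Lagrange.
The subgroups of order 4 are: {e, r^10, s, r^10s}; {e, r^10, rs, r^11s}; {e, r^10, r^2s, r^12s}; {e, r^10, r^3s, r^13s}; … (11 in all).
So G has 11 subgroups of order 4.

11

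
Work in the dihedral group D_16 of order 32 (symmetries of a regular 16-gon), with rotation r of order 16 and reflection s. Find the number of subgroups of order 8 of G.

|G| = 32 and 8 | 32, so subgroups of order 8 are possible by Lagrange.
The subgroups of order 8 are: {e, r^2, r^4, r^6, r^8, r^10, r^12, r^14}; {e, r^4, r^8, r^12, r^2s, r^6s, r^10s, r^14s}; {e, r^4, r^8, r^12, r^3s, r^7s, r^11s, r^15s}; {e, r^4, r^8, r^12, s, r^4s, r^8s, r^12s}; … (5 in all).
So G has 5 subgroups of order 8.

5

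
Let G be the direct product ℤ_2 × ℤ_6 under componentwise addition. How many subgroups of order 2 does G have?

|G| = 12 and 2 | 12, so subgroups of order 2 are possible by Lagrange.
The subgroups of order 2 are: {(0,0), (0,3)}; {(0,0), (1,0)}; {(0,0), (1,3)}.
So G has 3 subgroups of order 2.

3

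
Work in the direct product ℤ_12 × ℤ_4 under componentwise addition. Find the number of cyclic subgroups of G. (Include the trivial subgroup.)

Each element a generates a cyclic subgroup ⟨a⟩; distinct elements may generate the same one (a cyclic group of order d has φ(d) generators).
Cyclic subgroups by order — order 1: 1; order 2: 3; order 3: 1; order 4: 6; order 6: 3; order 12: 6.
Total: 20.

20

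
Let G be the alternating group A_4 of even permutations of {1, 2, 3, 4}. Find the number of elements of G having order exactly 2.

The elements of order 2 are: (1 2)(3 4), (1 3)(2 4), (1 4)(2 3).
That's 3.

3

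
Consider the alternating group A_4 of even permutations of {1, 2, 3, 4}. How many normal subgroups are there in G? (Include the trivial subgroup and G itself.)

G has 10 subgroups. Checking conjugation-invariance by order — order 1: 1/1 normal; order 2: 0/3 normal; order 3: 0/4 normal; order 4: 1/1 normal; order 12: 1/1 normal.
Total normal subgroups: 3.

3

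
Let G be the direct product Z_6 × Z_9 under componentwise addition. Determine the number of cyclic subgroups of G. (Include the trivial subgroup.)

A cyclic subgroup of order d is generated by each of its φ(d) elements of order d, so the cyclic subgroups of order d number (#elements of order d)/φ(d).
Cyclic subgroups by order — order 1: 1; order 2: 1; order 3: 4; order 6: 4; order 9: 3; order 18: 3.
Total: 16.

16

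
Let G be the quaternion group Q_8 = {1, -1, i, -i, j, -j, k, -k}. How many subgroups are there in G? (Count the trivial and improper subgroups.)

|G| = 8, so by Lagrange every subgroup order divides 8. Divisors: 1, 2, 4, 8.
Subgroups by order — order 1: 1; order 2: 1; order 4: 3; order 8: 1.
Total: 1 + 1 + 3 + 1 = 6.

6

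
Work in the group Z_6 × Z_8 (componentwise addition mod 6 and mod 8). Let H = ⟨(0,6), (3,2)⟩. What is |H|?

8

|⟨(0,6)⟩| = 4 and |⟨(3,2)⟩| = 4, so |H| is a multiple of lcm(4, 4) = 4 and divides |G| = 48.
Closing under the operation: H = {(0,0), (0,2), (0,4), (0,6), (3,0), (3,2), (3,4), (3,6)}, so |H| = 8.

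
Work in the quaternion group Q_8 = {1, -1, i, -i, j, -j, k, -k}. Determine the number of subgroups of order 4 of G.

|G| = 8 and 4 | 8, so subgroups of order 4 are possible by Lagrange.
The subgroups of order 4 are: {1, -1, i, -i}; {1, -1, j, -j}; {1, -1, k, -k}.
So G has 3 subgroups of order 4.

3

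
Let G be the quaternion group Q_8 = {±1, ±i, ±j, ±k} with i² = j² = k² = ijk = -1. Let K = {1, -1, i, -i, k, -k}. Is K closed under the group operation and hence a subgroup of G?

|K| = 6 does not divide |G| = 8, so by Lagrange K is not a subgroup.

No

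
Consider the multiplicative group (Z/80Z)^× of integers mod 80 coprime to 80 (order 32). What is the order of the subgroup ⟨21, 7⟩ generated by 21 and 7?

16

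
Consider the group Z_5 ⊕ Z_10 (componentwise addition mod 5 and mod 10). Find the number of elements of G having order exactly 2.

1

An element (a,b) has order lcm(ord(a), ord(b)); count pairs with lcm equal to 2.
Enumerating gives 1 such elements.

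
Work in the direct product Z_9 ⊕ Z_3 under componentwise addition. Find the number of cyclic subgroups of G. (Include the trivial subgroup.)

8

Each element a generates a cyclic subgroup ⟨a⟩; distinct elements may generate the same one (a cyclic group of order d has φ(d) generators).
Cyclic subgroups by order — order 1: 1; order 3: 4; order 9: 3.
Total: 8.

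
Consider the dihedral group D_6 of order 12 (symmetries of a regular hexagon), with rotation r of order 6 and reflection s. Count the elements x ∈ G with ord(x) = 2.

7

The elements of order 2 are: r^3, s, rs, r^2s, r^3s, r^4s, r^5s.
That's 7.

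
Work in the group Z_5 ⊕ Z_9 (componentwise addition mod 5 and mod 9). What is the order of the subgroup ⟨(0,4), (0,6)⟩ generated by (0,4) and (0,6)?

9

|⟨(0,4)⟩| = 9 and |⟨(0,6)⟩| = 3, so |H| is a multiple of lcm(9, 3) = 9 and divides |G| = 45.
Closing under the operation: H = {(0,0), (0,1), (0,2), (0,3), (0,4), (0,5), (0,6), (0,7), (0,8)}, so |H| = 9.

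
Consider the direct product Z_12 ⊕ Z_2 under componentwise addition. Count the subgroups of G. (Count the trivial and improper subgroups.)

|G| = 24, so by Lagrange every subgroup order divides 24. Divisors: 1, 2, 3, 4, 6, 8, 12, 24.
Subgroups by order — order 1: 1; order 2: 3; order 3: 1; order 4: 3; order 6: 3; order 8: 1; order 12: 3; order 24: 1.
Total: 1 + 3 + 1 + 3 + 3 + 1 + 3 + 1 = 16.

16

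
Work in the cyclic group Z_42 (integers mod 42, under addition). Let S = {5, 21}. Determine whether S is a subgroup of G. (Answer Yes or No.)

No

The identity 0 ∉ S, so S is not a subgroup.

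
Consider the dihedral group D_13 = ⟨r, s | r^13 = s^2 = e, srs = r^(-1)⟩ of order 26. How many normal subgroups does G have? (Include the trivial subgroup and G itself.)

G has 16 subgroups. Checking conjugation-invariance by order — order 1: 1/1 normal; order 2: 0/13 normal; order 13: 1/1 normal; order 26: 1/1 normal.
Total normal subgroups: 3.

3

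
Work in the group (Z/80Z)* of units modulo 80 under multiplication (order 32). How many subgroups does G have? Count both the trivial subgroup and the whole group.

|G| = 32, so by Lagrange every subgroup order divides 32. Divisors: 1, 2, 4, 8, 16, 32.
Subgroups by order — order 1: 1; order 2: 7; order 4: 19; order 8: 19; order 16: 7; order 32: 1.
Total: 1 + 7 + 19 + 19 + 7 + 1 = 54.

54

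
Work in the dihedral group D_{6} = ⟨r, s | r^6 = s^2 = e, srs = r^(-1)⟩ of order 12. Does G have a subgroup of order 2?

Yes

2 | 12. A subgroup of order 2 is {e, r^2s}.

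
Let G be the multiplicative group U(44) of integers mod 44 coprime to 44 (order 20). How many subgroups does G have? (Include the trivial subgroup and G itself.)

10

|G| = 20, so by Lagrange every subgroup order divides 20. Divisors: 1, 2, 4, 5, 10, 20.
Subgroups by order — order 1: 1; order 2: 3; order 4: 1; order 5: 1; order 10: 3; order 20: 1.
Total: 1 + 3 + 1 + 1 + 3 + 1 = 10.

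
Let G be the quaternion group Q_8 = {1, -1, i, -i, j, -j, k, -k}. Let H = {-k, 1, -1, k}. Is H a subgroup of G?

Yes

|H| = 4 divides |G| = 8, consistent with Lagrange.
H contains the identity, every element's inverse is in H, and H is closed under ·: it is a subgroup.
In fact H = ⟨-k⟩.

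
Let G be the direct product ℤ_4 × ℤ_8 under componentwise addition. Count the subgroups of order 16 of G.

|G| = 32 and 16 | 32, so subgroups of order 16 are possible by Lagrange.
The subgroups of order 16 are: {(0,0), (0,1), (0,2), (0,3), (0,4), (0,5), (0,6), (0,7), (2,0), (2,1), (2,2), (2,3), (2,4), (2,5), (2,6), (2,7)}; {(0,0), (0,2), (0,4), (0,6), (1,0), (1,2), (1,4), (1,6), (2,0), (2,2), (2,4), (2,6), (3,0), (3,2), (3,4), (3,6)}; {(0,0), (0,2), (0,4), (0,6), (1,1), (1,3), (1,5), (1,7), (2,0), (2,2), (2,4), (2,6), (3,1), (3,3), (3,5), (3,7)}.
So G has 3 subgroups of order 16.

3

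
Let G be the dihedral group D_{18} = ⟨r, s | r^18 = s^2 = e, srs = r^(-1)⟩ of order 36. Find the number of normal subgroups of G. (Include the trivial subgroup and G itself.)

9

G has 45 subgroups. Checking conjugation-invariance by order — order 1: 1/1 normal; order 2: 1/19 normal; order 3: 1/1 normal; order 4: 0/9 normal; order 6: 1/7 normal; order 9: 1/1 normal; order 12: 0/3 normal; order 18: 3/3 normal; order 36: 1/1 normal.
Total normal subgroups: 9.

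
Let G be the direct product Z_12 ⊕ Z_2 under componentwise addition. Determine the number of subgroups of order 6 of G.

3

|G| = 24 and 6 | 24, so subgroups of order 6 are possible by Lagrange.
The subgroups of order 6 are: {(0,0), (0,1), (4,0), (4,1), (8,0), (8,1)}; {(0,0), (2,0), (4,0), (6,0), (8,0), (10,0)}; {(0,0), (2,1), (4,0), (6,1), (8,0), (10,1)}.
So G has 3 subgroups of order 6.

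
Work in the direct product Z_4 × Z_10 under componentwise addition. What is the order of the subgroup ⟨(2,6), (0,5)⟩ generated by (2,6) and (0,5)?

20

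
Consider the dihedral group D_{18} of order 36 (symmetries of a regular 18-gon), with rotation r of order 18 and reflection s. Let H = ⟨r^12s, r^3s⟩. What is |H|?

|⟨r^12s⟩| = 2 and |⟨r^3s⟩| = 2, so |H| is a multiple of lcm(2, 2) = 2 and divides |G| = 36.
Closing under the operation: H = {e, r^9, r^3s, r^12s}, so |H| = 4.

4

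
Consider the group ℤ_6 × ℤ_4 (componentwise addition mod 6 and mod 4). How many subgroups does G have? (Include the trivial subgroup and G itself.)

|G| = 24, so by Lagrange every subgroup order divides 24. Divisors: 1, 2, 3, 4, 6, 8, 12, 24.
Subgroups by order — order 1: 1; order 2: 3; order 3: 1; order 4: 3; order 6: 3; order 8: 1; order 12: 3; order 24: 1.
Total: 1 + 3 + 1 + 3 + 3 + 1 + 3 + 1 = 16.

16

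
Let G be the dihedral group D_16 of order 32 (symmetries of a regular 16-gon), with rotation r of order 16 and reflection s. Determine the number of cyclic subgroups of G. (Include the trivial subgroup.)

Each element a generates a cyclic subgroup ⟨a⟩; distinct elements may generate the same one (a cyclic group of order d has φ(d) generators).
Cyclic subgroups by order — order 1: 1; order 2: 17; order 4: 1; order 8: 1; order 16: 1.
Total: 21.

21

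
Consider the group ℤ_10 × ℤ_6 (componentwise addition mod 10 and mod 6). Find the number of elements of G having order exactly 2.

An element (a,b) has order lcm(ord(a), ord(b)); count pairs with lcm equal to 2.
Enumerating gives 3 such elements.

3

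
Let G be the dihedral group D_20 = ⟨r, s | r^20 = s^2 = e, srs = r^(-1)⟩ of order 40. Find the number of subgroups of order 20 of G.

3

|G| = 40 and 20 | 40, so subgroups of order 20 are possible by Lagrange.
The subgroups of order 20 are: {e, r, r^2, r^3, r^4, r^5, r^6, r^7, r^8, r^9, r^10, r^11, r^12, r^13, r^14, r^15, r^16, r^17, r^18, r^19}; {e, r^2, r^4, r^6, r^8, r^10, r^12, r^14, r^16, r^18, s, r^2s, r^4s, r^6s, r^8s, r^10s, r^12s, r^14s, r^16s, r^18s}; {e, r^2, r^4, r^6, r^8, r^10, r^12, r^14, r^16, r^18, rs, r^3s, r^5s, r^7s, r^9s, r^11s, r^13s, r^15s, r^17s, r^19s}.
So G has 3 subgroups of order 20.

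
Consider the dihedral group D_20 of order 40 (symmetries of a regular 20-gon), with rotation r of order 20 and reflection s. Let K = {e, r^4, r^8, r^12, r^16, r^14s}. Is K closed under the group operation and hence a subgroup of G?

|K| = 6 does not divide |G| = 40, so by Lagrange K is not a subgroup.

No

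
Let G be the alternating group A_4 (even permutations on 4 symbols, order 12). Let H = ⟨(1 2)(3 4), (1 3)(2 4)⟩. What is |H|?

|⟨(1 2)(3 4)⟩| = 2 and |⟨(1 3)(2 4)⟩| = 2, so |H| is a multiple of lcm(2, 2) = 2 and divides |G| = 12.
Closing under the operation: H = {e, (1 2)(3 4), (1 3)(2 4), (1 4)(2 3)}, so |H| = 4.

4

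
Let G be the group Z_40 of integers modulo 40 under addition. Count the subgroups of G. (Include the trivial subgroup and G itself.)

A cyclic group of order 40 has exactly one subgroup for each divisor of 40.
Divisors of 40: 1, 2, 4, 5, 8, 10, 20, 40.
So Z_40 has 8 subgroups.

8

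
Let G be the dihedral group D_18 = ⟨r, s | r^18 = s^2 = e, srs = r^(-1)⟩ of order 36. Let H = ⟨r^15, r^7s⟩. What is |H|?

|⟨r^15⟩| = 6 and |⟨r^7s⟩| = 2, so |H| is a multiple of lcm(6, 2) = 6 and divides |G| = 36.
Closing under the operation: H = {e, r^3, r^6, r^9, r^12, r^15, rs, r^4s, r^7s, r^10s, r^13s, r^16s}, so |H| = 12.

12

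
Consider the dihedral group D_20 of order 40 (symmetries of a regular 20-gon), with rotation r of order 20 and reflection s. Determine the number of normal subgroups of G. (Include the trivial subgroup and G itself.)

G has 48 subgroups. Checking conjugation-invariance by order — order 1: 1/1 normal; order 2: 1/21 normal; order 4: 1/11 normal; order 5: 1/1 normal; order 8: 0/5 normal; order 10: 1/5 normal; order 20: 3/3 normal; order 40: 1/1 normal.
Total normal subgroups: 9.

9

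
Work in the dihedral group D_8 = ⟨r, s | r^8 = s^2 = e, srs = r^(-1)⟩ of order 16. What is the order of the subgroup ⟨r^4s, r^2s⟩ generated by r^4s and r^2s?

8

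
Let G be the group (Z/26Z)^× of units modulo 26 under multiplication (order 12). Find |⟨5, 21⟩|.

|⟨5⟩| = 4 and |⟨21⟩| = 4, so |H| is a multiple of lcm(4, 4) = 4 and divides |G| = 12.
Closing under the operation: H = {1, 5, 21, 25}, so |H| = 4.

4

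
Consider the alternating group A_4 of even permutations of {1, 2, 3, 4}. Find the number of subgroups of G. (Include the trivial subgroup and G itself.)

10

|G| = 12, so by Lagrange every subgroup order divides 12. Divisors: 1, 2, 3, 4, 6, 12.
Subgroups by order — order 1: 1; order 2: 3; order 3: 4; order 4: 1; order 6: 0; order 12: 1.
Total: 1 + 3 + 4 + 1 + 0 + 1 = 10.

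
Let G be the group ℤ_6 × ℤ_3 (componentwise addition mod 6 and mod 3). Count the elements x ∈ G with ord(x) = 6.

An element (a,b) has order lcm(ord(a), ord(b)); count pairs with lcm equal to 6.
Enumerating gives 8 such elements.

8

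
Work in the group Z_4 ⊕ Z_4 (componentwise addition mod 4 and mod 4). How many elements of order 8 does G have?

An element (a,b) has order lcm(ord(a), ord(b)); count pairs with lcm equal to 8.
Enumerating gives 0 such elements.

0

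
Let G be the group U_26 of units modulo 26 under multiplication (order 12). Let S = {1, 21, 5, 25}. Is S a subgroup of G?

Yes

|S| = 4 divides |G| = 12, consistent with Lagrange.
S contains the identity, every element's inverse is in S, and S is closed under ·: it is a subgroup.
In fact S = ⟨21⟩.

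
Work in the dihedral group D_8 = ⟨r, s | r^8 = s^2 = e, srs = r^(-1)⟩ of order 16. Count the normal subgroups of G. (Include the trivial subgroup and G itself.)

G has 19 subgroups. Checking conjugation-invariance by order — order 1: 1/1 normal; order 2: 1/9 normal; order 4: 1/5 normal; order 8: 3/3 normal; order 16: 1/1 normal.
Total normal subgroups: 7.

7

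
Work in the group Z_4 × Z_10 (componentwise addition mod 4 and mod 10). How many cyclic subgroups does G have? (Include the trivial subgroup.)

Group the elements of G by the cyclic subgroup they generate; each cyclic subgroup of order d accounts for φ(d) elements.
Cyclic subgroups by order — order 1: 1; order 2: 3; order 4: 2; order 5: 1; order 10: 3; order 20: 2.
Total: 12.

12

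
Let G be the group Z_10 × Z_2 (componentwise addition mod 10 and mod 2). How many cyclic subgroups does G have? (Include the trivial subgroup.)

Each element a generates a cyclic subgroup ⟨a⟩; distinct elements may generate the same one (a cyclic group of order d has φ(d) generators).
Cyclic subgroups by order — order 1: 1; order 2: 3; order 5: 1; order 10: 3.
Total: 8.

8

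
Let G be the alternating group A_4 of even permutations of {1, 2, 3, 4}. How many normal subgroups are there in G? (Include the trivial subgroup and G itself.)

G has 10 subgroups. Checking conjugation-invariance by order — order 1: 1/1 normal; order 2: 0/3 normal; order 3: 0/4 normal; order 4: 1/1 normal; order 12: 1/1 normal.
Total normal subgroups: 3.

3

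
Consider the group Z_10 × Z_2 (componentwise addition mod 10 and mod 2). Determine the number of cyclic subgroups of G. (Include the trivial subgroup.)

A cyclic subgroup of order d is generated by each of its φ(d) elements of order d, so the cyclic subgroups of order d number (#elements of order d)/φ(d).
Cyclic subgroups by order — order 1: 1; order 2: 3; order 5: 1; order 10: 3.
Total: 8.

8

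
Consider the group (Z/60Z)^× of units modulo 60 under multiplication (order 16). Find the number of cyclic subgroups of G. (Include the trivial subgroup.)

Group the elements of G by the cyclic subgroup they generate; each cyclic subgroup of order d accounts for φ(d) elements.
Cyclic subgroups by order — order 1: 1; order 2: 7; order 4: 4.
Total: 12.

12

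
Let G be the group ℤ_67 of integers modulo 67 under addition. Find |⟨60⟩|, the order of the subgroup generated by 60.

67

In ℤ_67, the order of an element a is n/gcd(a, n).
gcd(60, 67) = 1, so |⟨60⟩| = 67/1 = 67.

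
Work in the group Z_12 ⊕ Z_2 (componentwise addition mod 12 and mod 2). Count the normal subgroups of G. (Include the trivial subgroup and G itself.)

G is abelian, so every subgroup is normal.
G has 16 subgroups in total, hence 16 normal subgroups.

16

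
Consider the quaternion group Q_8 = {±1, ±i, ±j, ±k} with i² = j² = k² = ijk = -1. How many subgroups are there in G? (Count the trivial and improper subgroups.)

|G| = 8, so by Lagrange every subgroup order divides 8. Divisors: 1, 2, 4, 8.
Subgroups by order — order 1: 1; order 2: 1; order 4: 3; order 8: 1.
Total: 1 + 1 + 3 + 1 = 6.

6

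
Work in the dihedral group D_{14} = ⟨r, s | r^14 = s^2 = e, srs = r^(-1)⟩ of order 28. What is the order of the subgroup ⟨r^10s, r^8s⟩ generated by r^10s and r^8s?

|⟨r^10s⟩| = 2 and |⟨r^8s⟩| = 2, so |H| is a multiple of lcm(2, 2) = 2 and divides |G| = 28.
Closing under the operation: H = {e, r^2, r^4, r^6, r^8, r^10, r^12, s, r^2s, r^4s, r^6s, r^8s, r^10s, r^12s}, so |H| = 14.

14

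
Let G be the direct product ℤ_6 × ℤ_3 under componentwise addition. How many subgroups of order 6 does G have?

4

|G| = 18 and 6 | 18, so subgroups of order 6 are possible by Lagrange.
The subgroups of order 6 are: {(0,0), (0,1), (0,2), (3,0), (3,1), (3,2)}; {(0,0), (1,0), (2,0), (3,0), (4,0), (5,0)}; {(0,0), (1,1), (2,2), (3,0), (4,1), (5,2)}; {(0,0), (1,2), (2,1), (3,0), (4,2), (5,1)}.
So G has 4 subgroups of order 6.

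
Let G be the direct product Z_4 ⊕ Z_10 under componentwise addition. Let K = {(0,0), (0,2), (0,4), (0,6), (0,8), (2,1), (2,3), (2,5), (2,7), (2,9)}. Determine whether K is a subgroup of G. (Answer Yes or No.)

|K| = 10 divides |G| = 40, consistent with Lagrange.
K contains the identity, every element's inverse is in K, and K is closed under +: it is a subgroup.
In fact K = ⟨(2,1)⟩.

Yes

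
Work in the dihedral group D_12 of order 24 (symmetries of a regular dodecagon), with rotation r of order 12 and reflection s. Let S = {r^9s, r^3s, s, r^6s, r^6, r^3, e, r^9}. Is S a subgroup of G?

|S| = 8 divides |G| = 24, consistent with Lagrange.
S contains the identity, every element's inverse is in S, and S is closed under ·: it is a subgroup.

Yes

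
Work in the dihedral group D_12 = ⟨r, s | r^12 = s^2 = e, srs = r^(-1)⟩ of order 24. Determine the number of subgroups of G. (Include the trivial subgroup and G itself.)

34

|G| = 24, so by Lagrange every subgroup order divides 24. Divisors: 1, 2, 3, 4, 6, 8, 12, 24.
Subgroups by order — order 1: 1; order 2: 13; order 3: 1; order 4: 7; order 6: 5; order 8: 3; order 12: 3; order 24: 1.
Total: 1 + 13 + 1 + 7 + 5 + 3 + 3 + 1 = 34.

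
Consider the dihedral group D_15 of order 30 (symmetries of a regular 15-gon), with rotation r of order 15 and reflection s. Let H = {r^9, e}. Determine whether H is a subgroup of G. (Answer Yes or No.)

r^9 ∈ H but its inverse r^6 ∉ H, so H is not a subgroup.

No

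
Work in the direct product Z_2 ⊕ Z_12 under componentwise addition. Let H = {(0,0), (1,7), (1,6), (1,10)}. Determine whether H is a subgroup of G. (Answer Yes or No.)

(1,7) ∈ H but its inverse (1,5) ∉ H, so H is not a subgroup.

No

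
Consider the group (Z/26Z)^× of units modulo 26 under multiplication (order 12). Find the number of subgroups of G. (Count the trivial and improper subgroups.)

|G| = 12, so by Lagrange every subgroup order divides 12. Divisors: 1, 2, 3, 4, 6, 12.
Subgroups by order — order 1: 1; order 2: 1; order 3: 1; order 4: 1; order 6: 1; order 12: 1.
Total: 1 + 1 + 1 + 1 + 1 + 1 = 6.

6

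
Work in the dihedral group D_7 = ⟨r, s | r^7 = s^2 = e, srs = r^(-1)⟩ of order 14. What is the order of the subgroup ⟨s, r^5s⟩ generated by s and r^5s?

|⟨s⟩| = 2 and |⟨r^5s⟩| = 2, so |H| is a multiple of lcm(2, 2) = 2 and divides |G| = 14.
Closing {s, r^5s} under the group operation gives all of G, so |H| = 14.

14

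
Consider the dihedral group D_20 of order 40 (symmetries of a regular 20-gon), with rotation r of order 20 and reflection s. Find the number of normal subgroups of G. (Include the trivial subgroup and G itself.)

9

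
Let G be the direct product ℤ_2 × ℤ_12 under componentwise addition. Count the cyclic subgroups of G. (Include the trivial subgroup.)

Group the elements of G by the cyclic subgroup they generate; each cyclic subgroup of order d accounts for φ(d) elements.
Cyclic subgroups by order — order 1: 1; order 2: 3; order 3: 1; order 4: 2; order 6: 3; order 12: 2.
Total: 12.

12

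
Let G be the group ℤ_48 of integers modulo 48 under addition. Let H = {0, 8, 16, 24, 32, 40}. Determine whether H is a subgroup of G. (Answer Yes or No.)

Yes

|H| = 6 divides |G| = 48, consistent with Lagrange.
H contains the identity, every element's inverse is in H, and H is closed under +: it is a subgroup.
In fact H = ⟨8⟩.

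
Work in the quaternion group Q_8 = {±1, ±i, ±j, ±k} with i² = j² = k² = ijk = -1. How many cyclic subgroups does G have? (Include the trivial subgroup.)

5

A cyclic subgroup of order d is generated by each of its φ(d) elements of order d, so the cyclic subgroups of order d number (#elements of order d)/φ(d).
Cyclic subgroups by order — order 1: 1; order 2: 1; order 4: 3.
Total: 5.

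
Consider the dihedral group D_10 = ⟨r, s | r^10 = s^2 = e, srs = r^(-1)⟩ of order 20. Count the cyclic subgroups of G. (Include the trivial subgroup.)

Group the elements of G by the cyclic subgroup they generate; each cyclic subgroup of order d accounts for φ(d) elements.
Cyclic subgroups by order — order 1: 1; order 2: 11; order 5: 1; order 10: 1.
Total: 14.

14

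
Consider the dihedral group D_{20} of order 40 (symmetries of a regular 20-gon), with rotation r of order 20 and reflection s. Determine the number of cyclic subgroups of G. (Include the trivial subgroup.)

Group the elements of G by the cyclic subgroup they generate; each cyclic subgroup of order d accounts for φ(d) elements.
Cyclic subgroups by order — order 1: 1; order 2: 21; order 4: 1; order 5: 1; order 10: 1; order 20: 1.
Total: 26.

26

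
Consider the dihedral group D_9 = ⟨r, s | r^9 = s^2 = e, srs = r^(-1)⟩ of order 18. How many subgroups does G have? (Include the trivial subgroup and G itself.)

|G| = 18, so by Lagrange every subgroup order divides 18. Divisors: 1, 2, 3, 6, 9, 18.
Subgroups by order — order 1: 1; order 2: 9; order 3: 1; order 6: 3; order 9: 1; order 18: 1.
Total: 1 + 9 + 1 + 3 + 1 + 1 = 16.

16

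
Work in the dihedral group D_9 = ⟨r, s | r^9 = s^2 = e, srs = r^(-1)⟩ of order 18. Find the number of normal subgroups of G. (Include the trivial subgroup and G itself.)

G has 16 subgroups. Checking conjugation-invariance by order — order 1: 1/1 normal; order 2: 0/9 normal; order 3: 1/1 normal; order 6: 0/3 normal; order 9: 1/1 normal; order 18: 1/1 normal.
Total normal subgroups: 4.

4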